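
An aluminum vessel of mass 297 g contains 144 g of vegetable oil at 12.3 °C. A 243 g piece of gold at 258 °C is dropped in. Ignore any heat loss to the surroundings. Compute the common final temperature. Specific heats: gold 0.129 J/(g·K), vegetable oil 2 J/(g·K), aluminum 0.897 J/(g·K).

Taking heat into each body as positive, Σ m c ΔT = 0:
243·0.129·(T − 258) + 144·2·(T − 12.3) + 297·0.897·(T − 12.3) = 0
31.35(T − 258) + 288(T − 12.3) + 266.41(T − 12.3) = 0
(31.35 + 288 + 266.41) T = 31.35·258 + 288·12.3 + 266.41·12.3
T ≈ 25.45 °C

T_f ≈ 25.4 °C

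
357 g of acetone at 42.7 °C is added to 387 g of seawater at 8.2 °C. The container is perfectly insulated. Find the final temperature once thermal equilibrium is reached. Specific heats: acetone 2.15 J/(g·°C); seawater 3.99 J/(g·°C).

T_f ≈ 19.7 °C

Heat gained plus heat lost sum to zero:
357*2.15*(T − 42.7) + 387*3.99*(T − 8.2) = 0
767.55(T − 42.7) + 1544.1(T − 8.2) = 0
(767.55 + 1544.1) T = 767.55*42.7 + 1544.1*8.2
T ≈ 19.66 °C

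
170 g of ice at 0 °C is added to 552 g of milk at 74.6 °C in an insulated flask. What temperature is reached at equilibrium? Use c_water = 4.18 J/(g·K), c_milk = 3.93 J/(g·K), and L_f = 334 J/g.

T_f ≈ 36.5 °C

Taking heat into each body as positive, Σ m c ΔT = 0:
melt ice: 170×334 = 56780
  warm the meltwater: 710.6 T
  milk: 2169.4(T − 74.6)
2880 T = 161834 − 56780 = 105054
T ≈ 36.48 °C — above 0 °C, consistent with complete melting.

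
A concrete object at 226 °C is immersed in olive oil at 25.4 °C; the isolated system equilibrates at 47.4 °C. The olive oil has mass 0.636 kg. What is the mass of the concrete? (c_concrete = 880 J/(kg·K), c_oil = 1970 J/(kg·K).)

m ≈ 0.175 kg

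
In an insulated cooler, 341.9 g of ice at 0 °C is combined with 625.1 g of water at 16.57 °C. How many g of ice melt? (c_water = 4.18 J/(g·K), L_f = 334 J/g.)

m_melted ≈ 130 g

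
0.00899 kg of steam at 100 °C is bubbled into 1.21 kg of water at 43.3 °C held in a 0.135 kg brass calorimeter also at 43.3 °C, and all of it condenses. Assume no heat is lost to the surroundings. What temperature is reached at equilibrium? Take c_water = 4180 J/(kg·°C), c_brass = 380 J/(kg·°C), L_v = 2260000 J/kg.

Taking heat into each body as positive, Σ m c ΔT = 0:
latent heat released on condensation: 0.00899×2260000 = 20317
  condensate cools 100→T: 0.00899×4180×(T − 100) = 37.58(T − 100)
  water warms: 1.21×4180×(T − 43.3) = 5057.8(T − 43.3)
  cup: 51.3(T − 43.3)
5146.7 T = 20317 + 3757.8 + 221224 = 245299
T ≈ 47.66 °C (< 100 °C, so full condensation is consistent).

T_f ≈ 47.7 °C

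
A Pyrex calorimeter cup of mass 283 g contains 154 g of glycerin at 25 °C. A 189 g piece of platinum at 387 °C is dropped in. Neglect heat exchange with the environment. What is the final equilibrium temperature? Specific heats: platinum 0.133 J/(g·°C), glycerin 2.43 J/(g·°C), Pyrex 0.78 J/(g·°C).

T_f ≈ 39.7 °C

With ΣQ=0 the equilibrium temperature is the m·c-weighted mean:
T_f = (25.14*387 + 374.22*25 + 220.74*25) / (25.14 + 374.22 + 220.74)
    = 24602 / 620.1 ≈ 39.67 °C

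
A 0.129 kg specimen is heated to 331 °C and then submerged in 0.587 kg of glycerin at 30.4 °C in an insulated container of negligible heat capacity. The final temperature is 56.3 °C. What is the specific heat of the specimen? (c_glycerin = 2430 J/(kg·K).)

c ≈ 1040 J/(kg·K)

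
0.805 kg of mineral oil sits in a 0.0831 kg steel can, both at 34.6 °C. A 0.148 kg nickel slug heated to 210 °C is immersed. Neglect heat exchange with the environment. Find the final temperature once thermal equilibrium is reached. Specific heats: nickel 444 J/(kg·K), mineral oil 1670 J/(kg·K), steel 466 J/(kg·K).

T_f ≈ 42.6 °C

Taking heat into each body as positive, Σ m c ΔT = 0:
0.148*444*(T − 210) + 0.805*1670*(T − 34.6) + 0.0831*466*(T − 34.6) = 0
65.71(T − 210) + 1344.4(T − 34.6) + 38.72(T − 34.6) = 0
(65.71 + 1344.4 + 38.72) T = 65.71*210 + 1344.4*34.6 + 38.72*34.6
T = 61654 / 1448.8 = 42.6 °C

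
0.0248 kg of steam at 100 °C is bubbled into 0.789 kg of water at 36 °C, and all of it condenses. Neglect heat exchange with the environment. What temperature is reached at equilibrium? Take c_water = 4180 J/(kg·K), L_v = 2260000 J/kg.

T_f ≈ 54.4 °C

Setting the total heat transfer to zero:
steam→water at 100 °C releases m L_v = 0.0248×2260000 = 56048; condensed water 100 °C→T: 103.66(T − 100); water warms: 0.789×4180×(T − 36) = 3298(T − 36)
3401.7 T = 56048 + 10366 + 118729 = 185143
T ≈ 54.43 °C, under the boiling point, so the assumption holds.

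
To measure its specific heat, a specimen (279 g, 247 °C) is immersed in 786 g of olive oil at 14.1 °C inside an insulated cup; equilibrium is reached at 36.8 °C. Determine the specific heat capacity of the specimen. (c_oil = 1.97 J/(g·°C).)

m_s c (T_s − T_f) = m_oil c_oil (T_f − T_0):
279×c×(247 − 36.8) = 786×1.97×(36.8 − 14.1)
58646 c = 35149  ⇒  c ≈ 0.5993 J/(g·°C)

c ≈ 0.599 J/(g·°C)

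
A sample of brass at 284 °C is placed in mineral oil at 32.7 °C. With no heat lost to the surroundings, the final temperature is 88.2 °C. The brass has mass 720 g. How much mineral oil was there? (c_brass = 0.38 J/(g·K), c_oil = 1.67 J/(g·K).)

m ≈ 578 g

|Q_brass| = |Q_oil|:
720×0.38×(284 − 88.2) = m×1.67×(88.2 − 32.7)
92.69 m = 53571  ⇒  m ≈ 578 g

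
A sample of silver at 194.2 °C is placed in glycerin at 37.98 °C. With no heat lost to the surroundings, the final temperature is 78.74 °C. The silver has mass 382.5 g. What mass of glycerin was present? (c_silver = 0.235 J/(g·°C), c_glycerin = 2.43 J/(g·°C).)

m ≈ 105 g

|Q_silver| = |Q_glycerin|:
382.5×0.235×(194.2 − 78.74) = m×2.43×(78.74 − 37.98)
99.05 m = 10378  ⇒  m ≈ 104.8 g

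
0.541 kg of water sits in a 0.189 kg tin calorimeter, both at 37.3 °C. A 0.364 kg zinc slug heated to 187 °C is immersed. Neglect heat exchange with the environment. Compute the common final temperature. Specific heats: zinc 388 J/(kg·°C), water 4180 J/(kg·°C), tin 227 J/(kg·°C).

T_f ≈ 45.9 °C

T_f = Σ m_i c_i T_i / Σ m_i c_i:
T_f = (141.23×187 + 2261.4×37.3 + 42.9×37.3) / (141.23 + 2261.4 + 42.9)
    = 112360 / 2445.5 ≈ 45.95 °C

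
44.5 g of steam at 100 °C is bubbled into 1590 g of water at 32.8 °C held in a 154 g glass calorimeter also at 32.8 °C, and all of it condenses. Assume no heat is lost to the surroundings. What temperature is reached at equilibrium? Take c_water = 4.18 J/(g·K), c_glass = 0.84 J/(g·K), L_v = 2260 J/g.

T_f ≈ 49.0 °C

Heat gained plus heat lost sum to zero:
steam→water at 100 °C releases m L_v = 44.5·2260 = 100570; condensed water 100 °C→T: 186.01(T − 100); water warms: 1590·4.18·(T − 32.8) = 6646.2(T − 32.8); glass cup: 154·0.84·(T − 32.8) = 129.36(T − 32.8)
6961.6 T = 100570 + 18601 + 222238 = 341409
T ≈ 49.04 °C, under the boiling point, so the assumption holds.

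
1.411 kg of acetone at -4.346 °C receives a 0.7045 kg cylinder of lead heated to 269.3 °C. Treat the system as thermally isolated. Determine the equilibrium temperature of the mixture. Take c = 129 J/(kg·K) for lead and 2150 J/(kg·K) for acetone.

T_f ≈ 3.6 °C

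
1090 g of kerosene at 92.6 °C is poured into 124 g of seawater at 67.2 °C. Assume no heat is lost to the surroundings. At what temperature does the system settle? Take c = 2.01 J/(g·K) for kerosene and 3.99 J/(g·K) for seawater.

Net heat exchanged in the isolated system is zero:
1090·2.01·(T − 92.6) + 124·3.99·(T − 67.2) = 0
2190.9(T − 92.6) + 494.76(T − 67.2) = 0
(2190.9 + 494.76) T = 2190.9·92.6 + 494.76·67.2
T = 236125 / 2685.7 = 87.9 °C

T_f ≈ 87.9 °C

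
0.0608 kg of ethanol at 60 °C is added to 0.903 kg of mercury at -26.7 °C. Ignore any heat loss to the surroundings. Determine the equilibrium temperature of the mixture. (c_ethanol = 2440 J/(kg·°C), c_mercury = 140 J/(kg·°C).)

Let T be the final temperature. ΣQ_i = 0:
0.0608*2440*(T − 60) + 0.903*140*(T − (-26.7)) = 0
148.35(T − 60) + 126.42(T − (-26.7)) = 0
(148.35 + 126.42) T = 148.35*60 + 126.42*(-26.7)
T = 5525.7 / 274.77 = 20.1 °C

T_f ≈ 20.1 °C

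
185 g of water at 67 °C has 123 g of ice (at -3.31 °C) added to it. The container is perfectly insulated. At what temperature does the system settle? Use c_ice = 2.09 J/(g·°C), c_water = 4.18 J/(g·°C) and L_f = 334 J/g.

T_f ≈ 7.7 °C

Energy balance with sensible and latent terms:
ice -3.31→0 °C: 123×2.09×3.31 = 850.9; latent heat to melt: 123×334 = 41082; meltwater 0→T: 123×4.18×T = 514.14 T; water: 773.3(T − 67)
1287.4 T = 51811 − 41933 = 9878.2
T ≈ 7.67 °C — above 0 °C, consistent with complete melting.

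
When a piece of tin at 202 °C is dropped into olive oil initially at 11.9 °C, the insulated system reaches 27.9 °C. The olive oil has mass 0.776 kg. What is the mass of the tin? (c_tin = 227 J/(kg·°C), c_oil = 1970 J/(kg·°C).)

m ≈ 0.619 kg

|Q_tin| = |Q_oil|:
m×227×(202 − 27.9) = 0.776×1970×(27.9 − 11.9)
39521 m = 24460  ⇒  m ≈ 0.6189 kg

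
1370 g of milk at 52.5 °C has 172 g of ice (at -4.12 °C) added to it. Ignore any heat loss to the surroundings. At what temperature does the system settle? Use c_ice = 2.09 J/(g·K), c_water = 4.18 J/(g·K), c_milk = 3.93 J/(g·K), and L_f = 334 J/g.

T_f ≈ 36.7 °C

Conservation of energy gives ΣQ = 0:
ice -4.12→0 °C: 172·2.09·4.12 = 1481.1; fusion: m_ice L_f = 172·334 = 57448; warm the meltwater: 718.96 T; milk: 5384.1(T − 52.5)
6103.1 T = 282665 − 58929 = 223736
T ≈ 36.66 °C — above 0 °C, consistent with complete melting.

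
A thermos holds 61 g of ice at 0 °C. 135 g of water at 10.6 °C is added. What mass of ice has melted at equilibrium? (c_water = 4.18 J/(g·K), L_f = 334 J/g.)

Heat available from the water dropping to 0 °C: 135·4.18·10.6 = 5981.6 J.
To melt every bit of ice: 61·334 = 20374 J.
5981.6 J < 20374 J, so only part of the ice melts and the system sits at 0 °C.
m_melted·334 = 5981.6  ⇒  m_melted ≈ 17.91 g.

m_melted ≈ 17.9 g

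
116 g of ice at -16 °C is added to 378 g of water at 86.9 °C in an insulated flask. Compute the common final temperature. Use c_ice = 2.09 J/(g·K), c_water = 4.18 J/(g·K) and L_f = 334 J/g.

Setting the total heat transfer to zero:
ice -16→0 °C: 116×2.09×16 = 3879; fusion: m_ice L_f = 116×334 = 38744; warm the meltwater: 484.88 T; water: 1580(T − 86.9)
2064.9 T = 137305 − 42623 = 94682
T ≈ 45.85 °C (positive, so assuming full melt was valid).

T_f ≈ 45.9 °C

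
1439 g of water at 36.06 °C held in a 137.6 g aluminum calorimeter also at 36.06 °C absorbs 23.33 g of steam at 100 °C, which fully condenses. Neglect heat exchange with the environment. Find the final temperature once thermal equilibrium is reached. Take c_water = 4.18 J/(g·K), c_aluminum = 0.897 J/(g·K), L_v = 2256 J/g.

Sum of m c ΔT and latent-heat terms is zero:
condense steam: −23.33·2256 = −52632; condensed water 100 °C→T: 97.52(T − 100); original water: 6015(T − 36.06); cup: 123.43(T − 36.06)
6236 T = 52632 + 9751.9 + 221352 = 283737
T ≈ 45.50 °C (< 100 °C, so full condensation is consistent).

T_f ≈ 45.5 °C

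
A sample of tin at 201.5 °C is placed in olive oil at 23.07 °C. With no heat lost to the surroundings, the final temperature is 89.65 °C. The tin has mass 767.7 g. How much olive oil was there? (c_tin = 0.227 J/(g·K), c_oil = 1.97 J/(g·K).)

|Q_tin| = |Q_oil|:
767.7×0.227×(201.5 − 89.65) = m×1.97×(89.65 − 23.07)
131.16 m = 19492  ⇒  m ≈ 148.6 g

m ≈ 149 g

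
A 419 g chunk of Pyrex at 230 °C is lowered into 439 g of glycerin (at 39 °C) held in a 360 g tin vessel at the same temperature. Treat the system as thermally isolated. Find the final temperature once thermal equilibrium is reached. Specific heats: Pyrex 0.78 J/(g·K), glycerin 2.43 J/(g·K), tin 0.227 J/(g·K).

T_f ≈ 81.3 °C

Heat gained plus heat lost sum to zero:
419*0.78*(T − 230) + 439*2.43*(T − 39) + 360*0.227*(T − 39) = 0
1475.3 T = 119960
T = 119960 / 1475.3 = 81.3 °C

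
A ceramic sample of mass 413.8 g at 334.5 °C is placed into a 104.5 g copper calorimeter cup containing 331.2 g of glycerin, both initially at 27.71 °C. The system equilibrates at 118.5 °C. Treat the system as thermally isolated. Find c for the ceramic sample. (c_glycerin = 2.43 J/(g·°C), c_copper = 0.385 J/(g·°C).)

Energy conservation, ΣQ = 0:
413.8×c×(118.5 − 334.5) + 331.2×2.43×(118.5 − 27.71) + 104.5×0.385×(118.5 − 27.71) = 0
-89381 c = -76722
c = -76722/-89381 ≈ 0.8584 J/(g·°C)

c ≈ 0.858 J/(g·°C)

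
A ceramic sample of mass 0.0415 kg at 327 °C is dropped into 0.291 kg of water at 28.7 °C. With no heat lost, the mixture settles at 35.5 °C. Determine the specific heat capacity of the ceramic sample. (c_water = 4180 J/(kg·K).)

c ≈ 684 J/(kg·K)

Heat lost by the ceramic sample = heat gained by the water:
0.0415×c×(327 − 35.5) = 0.291×4180×(35.5 − 28.7)
12.1 c = 8271.4  ⇒  c ≈ 683.7 J/(kg·K)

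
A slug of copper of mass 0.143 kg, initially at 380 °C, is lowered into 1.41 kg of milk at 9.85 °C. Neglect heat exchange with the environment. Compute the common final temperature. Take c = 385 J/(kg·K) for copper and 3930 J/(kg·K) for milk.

T_f ≈ 13.5 °C

Taking heat into each body as positive, Σ m c ΔT = 0:
0.143*385*(T − 380) + 1.41*3930*(T − 9.85) = 0
55.05(T − 380) + 5541.3(T − 9.85) = 0
(55.05 + 5541.3) T = 55.05*380 + 5541.3*9.85
T = 75503/5596.4 ≈ 13.49 °C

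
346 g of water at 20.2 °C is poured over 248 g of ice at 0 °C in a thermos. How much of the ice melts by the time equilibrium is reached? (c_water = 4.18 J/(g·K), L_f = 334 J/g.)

m_melted ≈ 87.5 g

Cooling the water to 0 °C releases 346×4.18×20.2 = 29215 J.
To melt every bit of ice: 248×334 = 82832 J.
29215 J < 82832 J, so only part of the ice melts and the system sits at 0 °C.
m_melt = 29215 / L_f = 87.47 g.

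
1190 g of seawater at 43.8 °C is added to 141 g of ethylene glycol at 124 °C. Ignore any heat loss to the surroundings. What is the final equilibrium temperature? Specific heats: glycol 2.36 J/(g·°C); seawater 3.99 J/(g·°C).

T_f ≈ 49.1 °C

Setting the total heat transfer to zero:
141·2.36·(T − 124) + 1190·3.99·(T − 43.8) = 0
5080.9 T = 249229
T ≈ 49.05 °C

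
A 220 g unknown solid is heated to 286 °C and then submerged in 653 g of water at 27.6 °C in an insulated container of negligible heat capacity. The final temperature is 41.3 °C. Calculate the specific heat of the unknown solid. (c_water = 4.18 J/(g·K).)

Heat gained plus heat lost sum to zero:
220·c·(41.3 − 286) + 653·4.18·(41.3 − 27.6) = 0
-53834 c = -37395
c = -37395/-53834 ≈ 0.6946 J/(g·K)

c ≈ 0.695 J/(g·K)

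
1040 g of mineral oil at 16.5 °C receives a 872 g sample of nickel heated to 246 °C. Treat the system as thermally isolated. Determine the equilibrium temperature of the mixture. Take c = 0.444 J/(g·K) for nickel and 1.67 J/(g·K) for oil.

T_f ≈ 58.3 °C

Heat lost by the nickel equals heat gained by the oil:
872·0.444·(246 − T) = 1040·1.67·(T − 16.5)
387.17(246 − T) = 1736.8(T − 16.5)
2124 T = 123901  ⇒  T ≈ 58.33 °C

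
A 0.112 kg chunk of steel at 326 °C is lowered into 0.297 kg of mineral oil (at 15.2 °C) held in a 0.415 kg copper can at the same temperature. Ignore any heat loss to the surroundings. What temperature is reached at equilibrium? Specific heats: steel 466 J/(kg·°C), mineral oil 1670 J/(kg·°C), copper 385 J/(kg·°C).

Heat gained plus heat lost sum to zero:
0.112×466×(T − 326) + 0.297×1670×(T − 15.2) + 0.415×385×(T − 15.2) = 0
52.19(T − 326) + 495.99(T − 15.2) + 159.78(T − 15.2) = 0
(52.19 + 495.99 + 159.78) T = 52.19×326 + 495.99×15.2 + 159.78×15.2
T = 26982/707.96 ≈ 38.11 °C

T_f ≈ 38.1 °C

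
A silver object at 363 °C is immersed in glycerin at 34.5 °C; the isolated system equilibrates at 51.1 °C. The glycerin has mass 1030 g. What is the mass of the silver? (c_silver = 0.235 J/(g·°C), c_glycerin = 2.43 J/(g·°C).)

Net heat exchanged in the isolated system is zero:
m×0.235×(51.1 − 363) + 1030×2.43×(51.1 − 34.5) = 0
-73.3 m = -41548
m = -41548/-73.3 ≈ 566.9 g

m ≈ 567 g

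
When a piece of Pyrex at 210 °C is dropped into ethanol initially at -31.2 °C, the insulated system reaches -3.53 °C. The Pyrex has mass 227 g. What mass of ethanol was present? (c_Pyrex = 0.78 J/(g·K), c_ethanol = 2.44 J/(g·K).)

m ≈ 560 g

|Q_Pyrex| = |Q_ethanol|:
227×0.78×(210 − -3.53) = m×2.44×(-3.53 − (-31.2))
67.51 m = 37808  ⇒  m ≈ 560 g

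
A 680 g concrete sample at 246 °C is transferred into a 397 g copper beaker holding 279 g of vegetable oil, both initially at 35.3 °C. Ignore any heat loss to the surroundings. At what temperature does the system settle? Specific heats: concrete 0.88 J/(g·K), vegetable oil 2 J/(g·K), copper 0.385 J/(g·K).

T_f ≈ 131.6 °C

Taking heat into each body as positive, Σ m c ΔT = 0:
680*0.88*(T − 246) + 279*2*(T − 35.3) + 397*0.385*(T − 35.3) = 0
598.4(T − 246) + 558(T − 35.3) + 152.84(T − 35.3) = 0
1309.2 T = 172299
T ≈ 131.60 °C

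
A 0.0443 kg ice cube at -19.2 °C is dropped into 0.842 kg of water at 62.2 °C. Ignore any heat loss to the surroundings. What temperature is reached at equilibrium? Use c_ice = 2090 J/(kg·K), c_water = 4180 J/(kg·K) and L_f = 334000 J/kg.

T_f ≈ 54.6 °C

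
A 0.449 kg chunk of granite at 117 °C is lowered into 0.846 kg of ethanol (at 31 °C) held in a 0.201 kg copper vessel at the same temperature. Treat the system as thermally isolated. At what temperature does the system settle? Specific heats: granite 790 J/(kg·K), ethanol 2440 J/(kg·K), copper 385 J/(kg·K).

Setting the total heat transfer to zero:
0.449×790×(T − 117) + 0.846×2440×(T − 31) + 0.201×385×(T − 31) = 0
354.71(T − 117) + 2064.2(T − 31) + 77.39(T − 31) = 0
(354.71 + 2064.2 + 77.39) T = 354.71×117 + 2064.2×31 + 77.39×31
T = 107891/2496.3 ≈ 43.22 °C

T_f ≈ 43.2 °C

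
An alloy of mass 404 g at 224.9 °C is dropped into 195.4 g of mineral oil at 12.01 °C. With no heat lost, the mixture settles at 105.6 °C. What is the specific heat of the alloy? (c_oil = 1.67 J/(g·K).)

Setting the total heat transfer to zero:
404×c×(105.6 − 224.9) + 195.4×1.67×(105.6 − 12.01) = 0
-48197 c = -30540
c = -30540/-48197 ≈ 0.6336 J/(g·K)

c ≈ 0.634 J/(g·K)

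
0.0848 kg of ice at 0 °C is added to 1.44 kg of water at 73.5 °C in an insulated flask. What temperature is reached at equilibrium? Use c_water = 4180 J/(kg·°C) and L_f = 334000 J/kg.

T_f ≈ 65.0 °C

Net heat exchanged in the isolated system is zero:
fusion: m_ice L_f = 0.0848×334000 = 28323
  meltwater 0→T: 0.0848×4180×T = 354.46 T
  water cools: 1.44×4180×(T − 73.5) = 6019.2(T − 73.5)
6373.7 T = 442411 − 28323 = 414088
T ≈ 64.97 °C (positive, so assuming full melt was valid).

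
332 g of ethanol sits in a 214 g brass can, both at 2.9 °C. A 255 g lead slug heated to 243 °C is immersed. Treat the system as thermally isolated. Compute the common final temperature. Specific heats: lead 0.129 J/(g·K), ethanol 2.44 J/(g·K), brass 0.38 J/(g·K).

Let T be the final temperature. ΣQ_i = 0:
255·0.129·(T − 243) + 332·2.44·(T − 2.9) + 214·0.38·(T − 2.9) = 0
32.9(T − 243) + 810.08(T − 2.9) + 81.32(T − 2.9) = 0
924.29 T = 10579
T = 10579 / 924.29 = 11.4 °C

T_f ≈ 11.4 °C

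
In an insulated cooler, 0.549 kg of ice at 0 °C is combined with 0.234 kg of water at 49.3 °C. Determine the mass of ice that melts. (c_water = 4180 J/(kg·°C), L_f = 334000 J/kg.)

Cooling the water to 0 °C releases 0.234·4180·49.3 = 48221 J.
Fully melting the ice requires m_ice L_f = 0.549·334000 = 183366 J.
Since 48221 < 183366 J, not all the ice melts; equilibrium is at 0 °C.
Mass melted = 48221/334000 ≈ 0.1444 kg.

m_melted ≈ 0.144 kg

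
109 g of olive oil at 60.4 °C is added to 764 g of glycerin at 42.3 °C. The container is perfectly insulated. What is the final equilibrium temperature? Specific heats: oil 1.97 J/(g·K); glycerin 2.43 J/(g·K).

Set heat shed by the hot body equal to heat absorbed by the cold body:
109*1.97*(60.4 − T) = 764*2.43*(T − 42.3)
214.73(60.4 − T) = 1856.5(T − 42.3)
2071.2 T = 91500  ⇒  T ≈ 44.18 °C

T_f ≈ 44.2 °C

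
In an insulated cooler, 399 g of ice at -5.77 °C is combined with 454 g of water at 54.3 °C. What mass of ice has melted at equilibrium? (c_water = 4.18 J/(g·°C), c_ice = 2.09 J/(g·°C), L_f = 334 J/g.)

Heat available from the water dropping to 0 °C: 454×4.18×54.3 = 103046 J.
Warming the ice to 0 °C takes 399×2.09×5.77 = 4811.7 J, leaving 98235 J for melting.
Fully melting the ice requires m_ice L_f = 399×334 = 133266 J.
That's not enough to melt it all — equilibrium is at 0 °C with ice remaining.
m_melt = 98235 / L_f = 294.1 g.

m_melted ≈ 294 g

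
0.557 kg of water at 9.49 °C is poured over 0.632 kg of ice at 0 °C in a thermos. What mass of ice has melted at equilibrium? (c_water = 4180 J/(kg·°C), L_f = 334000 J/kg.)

Heat available from the water dropping to 0 °C: 0.557·4180·9.49 = 22095 J.
Melting all 0.632 kg of ice would need 0.632·334000 = 211088 J.
22095 J < 211088 J, so only part of the ice melts and the system sits at 0 °C.
Mass melted = 22095/334000 ≈ 0.06615 kg.

m_melted ≈ 0.0662 kg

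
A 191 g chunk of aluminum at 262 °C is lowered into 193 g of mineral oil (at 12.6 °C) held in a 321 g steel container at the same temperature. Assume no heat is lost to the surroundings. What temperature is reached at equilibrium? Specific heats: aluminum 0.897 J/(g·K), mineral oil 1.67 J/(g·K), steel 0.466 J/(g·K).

T_f = Σ m_i c_i T_i / Σ m_i c_i:
T_f = (171.33·262 + 322.31·12.6 + 149.59·12.6) / (171.33 + 322.31 + 149.59)
    = 50834 / 643.22 ≈ 79.03 °C

T_f ≈ 79.0 °C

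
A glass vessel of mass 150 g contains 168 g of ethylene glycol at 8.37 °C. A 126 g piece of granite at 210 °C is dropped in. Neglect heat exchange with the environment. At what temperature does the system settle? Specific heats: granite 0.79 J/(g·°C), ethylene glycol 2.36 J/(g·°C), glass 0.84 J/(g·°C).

T_f ≈ 40.6 °C

Taking heat into each body as positive, Σ m c ΔT = 0:
126·0.79·(T − 210) + 168·2.36·(T − 8.37) + 150·0.84·(T − 8.37) = 0
99.54(T − 210) + 396.48(T − 8.37) + 126(T − 8.37) = 0
622.02 T = 25277
T = 25277 / 622.02 = 40.6 °C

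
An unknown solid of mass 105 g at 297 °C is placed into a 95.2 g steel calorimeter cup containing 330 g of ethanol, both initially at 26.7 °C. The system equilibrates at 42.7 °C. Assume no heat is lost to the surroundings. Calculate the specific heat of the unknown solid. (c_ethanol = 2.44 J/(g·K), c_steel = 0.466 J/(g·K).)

Taking heat into each body as positive, Σ m c ΔT = 0:
105·c·(42.7 − 297) + 330·2.44·(42.7 − 26.7) + 95.2·0.466·(42.7 − 26.7) = 0
-26702 c = -13593
c = -13593/-26702 ≈ 0.5091 J/(g·K)

c ≈ 0.509 J/(g·K)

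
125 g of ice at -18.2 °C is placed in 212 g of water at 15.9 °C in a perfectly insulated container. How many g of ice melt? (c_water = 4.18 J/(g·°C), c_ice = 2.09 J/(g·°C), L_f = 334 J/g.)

Water can give up m c ΔT = 212×4.18×15.9 = 14090 J before reaching 0 °C.
Warming the ice to 0 °C takes 125×2.09×18.2 = 4754.8 J, leaving 9335.2 J for melting.
Fully melting the ice requires m_ice L_f = 125×334 = 41750 J.
9335.2 J < 41750 J, so only part of the ice melts and the system sits at 0 °C.
m_melt = 9335.2 / L_f = 27.95 g.

m_melted ≈ 27.9 g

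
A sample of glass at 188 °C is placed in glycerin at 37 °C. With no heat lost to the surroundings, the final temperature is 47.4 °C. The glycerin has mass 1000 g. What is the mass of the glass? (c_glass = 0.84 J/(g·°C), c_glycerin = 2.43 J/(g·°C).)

Heat lost by the glass = heat gained by the glycerin:
m×0.84×(188 − 47.4) = 1000×2.43×(47.4 − 37)
118.1 m = 25272  ⇒  m ≈ 214 g

m ≈ 214 g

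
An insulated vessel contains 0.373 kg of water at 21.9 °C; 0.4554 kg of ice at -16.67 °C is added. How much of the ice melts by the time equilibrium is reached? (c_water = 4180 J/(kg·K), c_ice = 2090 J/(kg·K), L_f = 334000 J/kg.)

Water can give up m c ΔT = 0.373·4180·21.9 = 34145 J before reaching 0 °C.
Warming the ice to 0 °C takes 0.4554·2090·16.67 = 15866 J, leaving 18279 J for melting.
Melting all 0.4554 kg of ice would need 0.4554·334000 = 152104 J.
That's not enough to melt it all — equilibrium is at 0 °C with ice remaining.
m_melt = 18279 / L_f = 0.05473 kg.

m_melted ≈ 0.0547 kg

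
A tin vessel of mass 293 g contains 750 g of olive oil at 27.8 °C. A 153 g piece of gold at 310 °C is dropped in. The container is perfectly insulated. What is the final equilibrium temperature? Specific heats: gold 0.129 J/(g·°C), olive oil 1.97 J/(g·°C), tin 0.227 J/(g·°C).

T_f ≈ 31.4 °C

Net heat exchanged in the isolated system is zero:
153·0.129·(T − 310) + 750·1.97·(T − 27.8) + 293·0.227·(T − 27.8) = 0
19.74(T − 310) + 1477.5(T − 27.8) + 66.51(T − 27.8) = 0
(19.74 + 1477.5 + 66.51) T = 19.74·310 + 1477.5·27.8 + 66.51·27.8
T = 49042/1563.7 ≈ 31.36 °C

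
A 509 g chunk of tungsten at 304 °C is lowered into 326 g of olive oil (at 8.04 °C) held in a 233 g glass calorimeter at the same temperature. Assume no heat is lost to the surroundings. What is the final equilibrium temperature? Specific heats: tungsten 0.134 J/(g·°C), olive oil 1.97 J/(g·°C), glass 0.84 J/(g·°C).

T_f ≈ 30.3 °C

Energy conservation, ΣQ = 0:
509×0.134×(T − 304) + 326×1.97×(T − 8.04) + 233×0.84×(T − 8.04) = 0
(68.21 + 642.22 + 195.72) T = 68.21×304 + 642.22×8.04 + 195.72×8.04
T = 27472 / 906.15 = 30.3 °C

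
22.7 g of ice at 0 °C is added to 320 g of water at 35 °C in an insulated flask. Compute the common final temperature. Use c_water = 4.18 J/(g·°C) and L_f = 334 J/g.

Conservation of energy gives ΣQ = 0:
latent heat to melt: 22.7·334 = 7581.8
  warm the meltwater: 94.89 T
  water: 1337.6(T − 35)
1432.5 T = 46816 − 7581.8 = 39234
T ≈ 27.39 °C (positive, so assuming full melt was valid).

T_f ≈ 27.4 °C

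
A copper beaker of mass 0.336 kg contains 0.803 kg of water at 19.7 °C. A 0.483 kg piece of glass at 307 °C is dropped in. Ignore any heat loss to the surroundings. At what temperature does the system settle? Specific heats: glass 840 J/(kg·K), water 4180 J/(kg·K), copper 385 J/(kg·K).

Net heat exchanged in the isolated system is zero:
0.483×840×(T − 307) + 0.803×4180×(T − 19.7) + 0.336×385×(T − 19.7) = 0
405.72(T − 307) + 3356.5(T − 19.7) + 129.36(T − 19.7) = 0
(405.72 + 3356.5 + 129.36) T = 405.72×307 + 3356.5×19.7 + 129.36×19.7
T = 193228 / 3891.6 = 49.7 °C

T_f ≈ 49.7 °C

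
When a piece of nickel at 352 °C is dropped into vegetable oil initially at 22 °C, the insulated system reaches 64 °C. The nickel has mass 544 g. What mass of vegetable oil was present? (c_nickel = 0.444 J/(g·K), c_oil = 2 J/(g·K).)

Heat lost by the nickel = heat gained by the oil:
544×0.444×(352 − 64) = m×2×(64 − 22)
84 m = 69562  ⇒  m ≈ 828.1 g

m ≈ 828 g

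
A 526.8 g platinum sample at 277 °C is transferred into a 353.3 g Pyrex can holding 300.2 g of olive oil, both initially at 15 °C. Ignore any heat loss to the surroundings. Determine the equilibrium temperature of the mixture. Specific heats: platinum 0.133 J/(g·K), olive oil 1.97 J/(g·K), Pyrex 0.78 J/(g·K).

T_f ≈ 34.6 °C

Taking heat into each body as positive, Σ m c ΔT = 0:
526.8·0.133·(T − 277) + 300.2·1.97·(T − 15) + 353.3·0.78·(T − 15) = 0
70.06(T − 277) + 591.39(T − 15) + 275.57(T − 15) = 0
(70.06 + 591.39 + 275.57) T = 70.06·277 + 591.39·15 + 275.57·15
T ≈ 34.59 °C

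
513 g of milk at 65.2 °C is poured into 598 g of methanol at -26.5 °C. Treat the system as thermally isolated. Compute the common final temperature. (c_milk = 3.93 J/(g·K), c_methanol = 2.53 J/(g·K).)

Let T be the final temperature. ΣQ_i = 0:
513*3.93*(T − 65.2) + 598*2.53*(T − (-26.5)) = 0
2016.1(T − 65.2) + 1512.9(T − (-26.5)) = 0
3529 T = 91356
T = 91356/3529 ≈ 25.89 °C

T_f ≈ 25.9 °C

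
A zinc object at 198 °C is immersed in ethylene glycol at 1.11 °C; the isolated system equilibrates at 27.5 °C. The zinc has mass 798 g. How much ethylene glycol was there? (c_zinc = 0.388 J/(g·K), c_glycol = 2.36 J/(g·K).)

m ≈ 848 g

Conservation of energy gives ΣQ = 0:
798·0.388·(27.5 − 198) + m·2.36·(27.5 − 1.11) = 0
62.28 m = 52791
m = 52791/62.28 ≈ 847.6 g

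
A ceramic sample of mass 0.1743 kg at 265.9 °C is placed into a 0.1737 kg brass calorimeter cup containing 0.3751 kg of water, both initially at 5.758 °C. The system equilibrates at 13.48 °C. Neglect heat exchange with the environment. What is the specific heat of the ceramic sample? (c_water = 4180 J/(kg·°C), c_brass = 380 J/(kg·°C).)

Taking heat into each body as positive, Σ m c ΔT = 0:
0.1743·c·(13.48 − 265.9) + 0.3751·4180·(13.48 − 5.758) + 0.1737·380·(13.48 − 5.758) = 0
-44 c = -12617
c = -12617/-44 ≈ 286.8 J/(kg·°C)

c ≈ 287 J/(kg·°C)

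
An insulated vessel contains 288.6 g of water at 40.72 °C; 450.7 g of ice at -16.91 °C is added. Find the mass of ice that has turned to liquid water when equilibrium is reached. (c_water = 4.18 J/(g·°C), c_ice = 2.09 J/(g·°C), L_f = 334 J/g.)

m_melted ≈ 99.4 g

Water can give up m c ΔT = 288.6×4.18×40.72 = 49122 J before reaching 0 °C.
Warming the ice to 0 °C takes 450.7×2.09×16.91 = 15929 J, leaving 33194 J for melting.
Fully melting the ice requires m_ice L_f = 450.7×334 = 150534 J.
33194 J < 150534 J, so only part of the ice melts and the system sits at 0 °C.
m_melted×334 = 33194  ⇒  m_melted ≈ 99.38 g.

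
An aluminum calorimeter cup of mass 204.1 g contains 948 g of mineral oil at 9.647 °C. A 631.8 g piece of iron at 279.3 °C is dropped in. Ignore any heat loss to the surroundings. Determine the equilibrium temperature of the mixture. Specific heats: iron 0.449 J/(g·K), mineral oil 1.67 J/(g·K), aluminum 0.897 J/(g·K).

T_f ≈ 47.0 °C

Net heat exchanged in the isolated system is zero:
631.8×0.449×(T − 279.3) + 948×1.67×(T − 9.647) + 204.1×0.897×(T − 9.647) = 0
283.68(T − 279.3) + 1583.2(T − 9.647) + 183.08(T − 9.647) = 0
(283.68 + 1583.2 + 183.08) T = 283.68×279.3 + 1583.2×9.647 + 183.08×9.647
T = 96270/2049.9 ≈ 46.96 °C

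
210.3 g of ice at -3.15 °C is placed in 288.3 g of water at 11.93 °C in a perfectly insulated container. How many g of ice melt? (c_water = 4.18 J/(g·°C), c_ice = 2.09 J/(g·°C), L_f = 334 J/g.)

Water can give up m c ΔT = 288.3×4.18×11.93 = 14377 J before reaching 0 °C.
Of that, 210.3×2.09×3.15 = 1384.5 J goes to bring the ice to 0 °C, leaving 12992 J.
To melt every bit of ice: 210.3×334 = 70240 J.
That's not enough to melt it all — equilibrium is at 0 °C with ice remaining.
Mass melted = 12992/334 ≈ 38.9 g.

m_melted ≈ 38.9 g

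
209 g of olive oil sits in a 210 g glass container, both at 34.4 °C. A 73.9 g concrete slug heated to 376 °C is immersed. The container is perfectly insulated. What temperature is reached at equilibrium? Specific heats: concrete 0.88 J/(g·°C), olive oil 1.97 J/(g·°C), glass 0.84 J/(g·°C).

Net heat exchanged in the isolated system is zero:
73.9·0.88·(T − 376) + 209·1.97·(T − 34.4) + 210·0.84·(T − 34.4) = 0
65.03(T − 376) + 411.73(T − 34.4) + 176.4(T − 34.4) = 0
653.16 T = 44684
T = 44684/653.16 ≈ 68.41 °C

T_f ≈ 68.4 °C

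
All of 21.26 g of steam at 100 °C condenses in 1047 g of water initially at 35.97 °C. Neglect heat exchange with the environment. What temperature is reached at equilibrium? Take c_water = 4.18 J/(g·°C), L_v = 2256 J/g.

T_f ≈ 48.0 °C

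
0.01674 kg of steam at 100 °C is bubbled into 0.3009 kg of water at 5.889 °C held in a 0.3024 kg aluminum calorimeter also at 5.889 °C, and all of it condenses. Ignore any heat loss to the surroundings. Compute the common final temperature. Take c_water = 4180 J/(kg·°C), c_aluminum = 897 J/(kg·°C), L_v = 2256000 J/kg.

T_f ≈ 33.6 °C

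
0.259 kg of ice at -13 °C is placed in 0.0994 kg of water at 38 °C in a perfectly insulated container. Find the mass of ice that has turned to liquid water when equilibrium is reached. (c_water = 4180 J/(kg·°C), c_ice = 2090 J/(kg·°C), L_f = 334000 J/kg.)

m_melted ≈ 0.0262 kg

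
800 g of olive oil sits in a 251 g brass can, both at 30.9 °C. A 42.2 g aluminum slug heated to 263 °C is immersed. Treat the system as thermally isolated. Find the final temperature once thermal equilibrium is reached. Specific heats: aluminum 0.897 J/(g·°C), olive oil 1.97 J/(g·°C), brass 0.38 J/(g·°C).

Conservation of energy gives ΣQ = 0:
42.2*0.897*(T − 263) + 800*1.97*(T − 30.9) + 251*0.38*(T − 30.9) = 0
37.85(T − 263) + 1576(T − 30.9) + 95.38(T − 30.9) = 0
(37.85 + 1576 + 95.38) T = 37.85*263 + 1576*30.9 + 95.38*30.9
T = 61601 / 1709.2 = 36 °C

T_f ≈ 36.0 °C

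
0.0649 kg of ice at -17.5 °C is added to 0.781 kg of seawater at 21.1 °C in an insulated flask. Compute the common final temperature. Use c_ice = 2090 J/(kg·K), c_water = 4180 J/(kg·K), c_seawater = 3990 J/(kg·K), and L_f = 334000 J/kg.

T_f ≈ 12.3 °C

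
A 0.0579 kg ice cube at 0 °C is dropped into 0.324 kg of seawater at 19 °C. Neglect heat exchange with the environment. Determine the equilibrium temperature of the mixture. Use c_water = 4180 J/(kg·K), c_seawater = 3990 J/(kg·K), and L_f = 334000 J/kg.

T_f ≈ 3.4 °C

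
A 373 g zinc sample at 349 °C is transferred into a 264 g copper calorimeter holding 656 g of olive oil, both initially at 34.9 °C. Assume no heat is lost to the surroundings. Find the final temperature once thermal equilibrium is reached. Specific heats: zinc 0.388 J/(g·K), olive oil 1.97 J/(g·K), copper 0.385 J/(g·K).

T_f ≈ 64.4 °C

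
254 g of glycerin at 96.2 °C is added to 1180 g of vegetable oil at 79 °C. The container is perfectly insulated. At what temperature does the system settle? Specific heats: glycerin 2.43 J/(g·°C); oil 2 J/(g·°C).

T_f ≈ 82.6 °C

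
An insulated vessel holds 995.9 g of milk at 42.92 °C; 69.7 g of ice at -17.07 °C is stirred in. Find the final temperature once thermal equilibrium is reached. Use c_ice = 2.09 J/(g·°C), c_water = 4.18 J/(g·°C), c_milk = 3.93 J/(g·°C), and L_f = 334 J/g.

T_f ≈ 33.8 °C

Net heat exchanged in the isolated system is zero:
warm ice to 0 °C: 69.7·2.09·(0 − (-17.07)) = 2486.6
  fusion: m_ice L_f = 69.7·334 = 23280
  meltwater 0→T: 69.7·4.18·T = 291.35 T
  milk: 3913.9(T − 42.92)
4205.2 T = 167984 − 25766 = 142218
T ≈ 33.82 °C (positive, so assuming full melt was valid).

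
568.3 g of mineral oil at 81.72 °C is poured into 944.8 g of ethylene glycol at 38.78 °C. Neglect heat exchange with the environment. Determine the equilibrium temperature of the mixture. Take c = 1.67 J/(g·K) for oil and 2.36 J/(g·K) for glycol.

With ΣQ=0 the equilibrium temperature is the m·c-weighted mean:
T_f = (949.06×81.72 + 2229.7×38.78) / (949.06 + 2229.7)
    = 164026 / 3178.8 ≈ 51.60 °C

T_f ≈ 51.6 °C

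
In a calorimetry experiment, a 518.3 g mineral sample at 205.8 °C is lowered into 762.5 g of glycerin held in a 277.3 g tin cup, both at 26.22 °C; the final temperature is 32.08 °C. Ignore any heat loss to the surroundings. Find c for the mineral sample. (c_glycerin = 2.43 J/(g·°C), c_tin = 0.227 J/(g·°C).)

Setting the total heat transfer to zero:
518.3×c×(32.08 − 205.8) + 762.5×2.43×(32.08 − 26.22) + 277.3×0.227×(32.08 − 26.22) = 0
-90039 c = -11227
c = -11227/-90039 ≈ 0.1247 J/(g·°C)

c ≈ 0.125 J/(g·°C)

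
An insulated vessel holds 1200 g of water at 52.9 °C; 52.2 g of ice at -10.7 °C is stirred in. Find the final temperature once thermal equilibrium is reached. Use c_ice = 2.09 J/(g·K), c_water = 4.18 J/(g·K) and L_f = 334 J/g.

T_f ≈ 47.1 °C

Sum of m c ΔT and latent-heat terms is zero:
ice -10.7→0 °C: 52.2×2.09×10.7 = 1167.3; melt ice: 52.2×334 = 17435; warm the meltwater: 218.2 T; water cools: 1200×4.18×(T − 52.9) = 5016(T − 52.9)
5234.2 T = 265346 − 18602 = 246744
T ≈ 47.14 °C (positive, so assuming full melt was valid).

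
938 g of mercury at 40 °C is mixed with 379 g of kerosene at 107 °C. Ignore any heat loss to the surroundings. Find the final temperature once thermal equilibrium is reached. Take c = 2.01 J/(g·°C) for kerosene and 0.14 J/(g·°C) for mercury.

T_f ≈ 97.1 °C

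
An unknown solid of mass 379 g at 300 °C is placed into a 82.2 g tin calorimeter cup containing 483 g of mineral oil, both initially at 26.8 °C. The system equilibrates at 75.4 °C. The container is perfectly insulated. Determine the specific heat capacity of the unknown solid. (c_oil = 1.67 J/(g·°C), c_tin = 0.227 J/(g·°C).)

c ≈ 0.471 J/(g·°C)

Taking heat into each body as positive, Σ m c ΔT = 0:
379×c×(75.4 − 300) + 483×1.67×(75.4 − 26.8) + 82.2×0.227×(75.4 − 26.8) = 0
-85123 c = -40108
c = -40108/-85123 ≈ 0.4712 J/(g·°C)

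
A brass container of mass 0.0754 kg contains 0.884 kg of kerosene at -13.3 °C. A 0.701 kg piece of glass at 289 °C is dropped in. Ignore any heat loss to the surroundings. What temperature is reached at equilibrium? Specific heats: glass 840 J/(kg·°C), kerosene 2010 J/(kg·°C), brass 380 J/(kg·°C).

T_f ≈ 61.0 °C

Taking heat into each body as positive, Σ m c ΔT = 0:
0.701·840·(T − 289) + 0.884·2010·(T − (-13.3)) + 0.0754·380·(T − (-13.3)) = 0
588.84(T − 289) + 1776.8(T − (-13.3)) + 28.65(T − (-13.3)) = 0
(588.84 + 1776.8 + 28.65) T = 588.84·289 + 1776.8·(-13.3) + 28.65·(-13.3)
T = 146162 / 2394.3 = 61 °C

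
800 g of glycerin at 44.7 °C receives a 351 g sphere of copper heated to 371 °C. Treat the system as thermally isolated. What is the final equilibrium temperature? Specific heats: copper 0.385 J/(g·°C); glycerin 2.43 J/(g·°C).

T_f ≈ 65.9 °C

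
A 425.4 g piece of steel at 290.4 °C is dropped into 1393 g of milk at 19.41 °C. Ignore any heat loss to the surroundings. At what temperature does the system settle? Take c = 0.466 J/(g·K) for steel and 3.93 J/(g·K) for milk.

T_f ≈ 28.9 °C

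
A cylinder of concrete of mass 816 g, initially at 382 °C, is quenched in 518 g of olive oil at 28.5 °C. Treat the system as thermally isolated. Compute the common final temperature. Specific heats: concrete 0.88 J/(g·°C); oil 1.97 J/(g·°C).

|Q_concrete| = |Q_oil|:
816*0.88*(382 − T) = 518*1.97*(T − 28.5)
718.08(382 − T) = 1020.5(T − 28.5)
1738.5 T = 303390  ⇒  T ≈ 174.51 °C

T_f ≈ 174.5 °C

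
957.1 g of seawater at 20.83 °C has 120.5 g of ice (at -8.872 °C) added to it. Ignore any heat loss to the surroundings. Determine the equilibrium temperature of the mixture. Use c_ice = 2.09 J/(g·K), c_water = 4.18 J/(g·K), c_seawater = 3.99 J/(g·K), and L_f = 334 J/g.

Energy balance with sensible and latent terms:
warm ice to 0 °C: 120.5·2.09·(0 − (-8.872)) = 2234.4; fusion: m_ice L_f = 120.5·334 = 40247; meltwater 0→T: 120.5·4.18·T = 503.69 T; seawater: 3818.8(T − 20.83)
4322.5 T = 79546 − 42481 = 37065
T ≈ 8.57 °C (positive, so assuming full melt was valid).

T_f ≈ 8.6 °C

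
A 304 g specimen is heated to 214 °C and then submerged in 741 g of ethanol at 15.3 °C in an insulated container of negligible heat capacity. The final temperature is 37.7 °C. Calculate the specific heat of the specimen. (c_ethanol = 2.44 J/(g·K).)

Heat lost by the specimen = heat gained by the ethanol:
304·c·(214 − 37.7) = 741·2.44·(37.7 − 15.3)
53595 c = 40500  ⇒  c ≈ 0.7557 J/(g·K)

c ≈ 0.756 J/(g·K)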